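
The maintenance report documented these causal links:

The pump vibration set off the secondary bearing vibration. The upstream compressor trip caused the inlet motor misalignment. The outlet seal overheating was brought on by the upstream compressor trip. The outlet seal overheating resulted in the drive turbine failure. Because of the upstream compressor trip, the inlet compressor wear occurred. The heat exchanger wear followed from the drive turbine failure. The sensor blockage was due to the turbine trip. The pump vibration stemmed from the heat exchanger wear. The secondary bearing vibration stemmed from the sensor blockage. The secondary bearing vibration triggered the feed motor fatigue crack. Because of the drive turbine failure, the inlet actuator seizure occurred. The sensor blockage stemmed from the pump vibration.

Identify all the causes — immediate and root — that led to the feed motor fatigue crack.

Immediate cause of the feed motor fatigue crack: the secondary bearing vibration.
Further upstream: the upstream compressor trip, the outlet seal overheating, the drive turbine failure, the heat exchanger wear, the pump vibration, the turbine trip, the sensor blockage.

the drive turbine failure, the heat exchanger wear, the outlet seal overheating, the pump vibration, the secondary bearing vibration, the sensor blockage, the turbine trip, the upstream compressor trip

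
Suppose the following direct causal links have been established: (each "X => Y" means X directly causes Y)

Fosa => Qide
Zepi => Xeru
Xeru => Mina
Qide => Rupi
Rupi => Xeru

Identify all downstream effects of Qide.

Mina, Rupi, Xeru

Direct effects: Rupi.
2 steps out: Xeru.
3 steps out: Mina.
Not reachable from it: Fosa, Zepi.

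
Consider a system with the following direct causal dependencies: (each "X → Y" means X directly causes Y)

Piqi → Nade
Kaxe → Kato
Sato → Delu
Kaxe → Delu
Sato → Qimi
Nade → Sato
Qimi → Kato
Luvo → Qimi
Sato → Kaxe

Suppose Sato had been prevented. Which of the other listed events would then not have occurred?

Downstream of Sato: Kaxe, Qimi, Delu, Kato.
Of those, still caused via another path: Qimi, Kato.
The remainder have no surviving cause.

Delu, Kaxe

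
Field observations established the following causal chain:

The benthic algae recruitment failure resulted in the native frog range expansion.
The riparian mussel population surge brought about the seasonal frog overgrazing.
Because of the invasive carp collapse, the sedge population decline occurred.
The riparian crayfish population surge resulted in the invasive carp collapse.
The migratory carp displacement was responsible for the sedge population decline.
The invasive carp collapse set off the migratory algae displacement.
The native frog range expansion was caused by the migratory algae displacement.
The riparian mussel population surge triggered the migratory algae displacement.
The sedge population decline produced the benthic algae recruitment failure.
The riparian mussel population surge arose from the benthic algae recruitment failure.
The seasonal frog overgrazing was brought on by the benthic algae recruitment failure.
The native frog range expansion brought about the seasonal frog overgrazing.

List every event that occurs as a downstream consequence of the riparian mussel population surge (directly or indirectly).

the migratory algae displacement, the native frog range expansion, the seasonal frog overgrazing

Direct effects: the migratory algae displacement, the seasonal frog overgrazing.
2 steps out: the native frog range expansion.
Not reachable from it: the riparian crayfish population surge, the invasive carp collapse, the sedge population decline, the benthic algae recruitment failure, the migratory carp displacement.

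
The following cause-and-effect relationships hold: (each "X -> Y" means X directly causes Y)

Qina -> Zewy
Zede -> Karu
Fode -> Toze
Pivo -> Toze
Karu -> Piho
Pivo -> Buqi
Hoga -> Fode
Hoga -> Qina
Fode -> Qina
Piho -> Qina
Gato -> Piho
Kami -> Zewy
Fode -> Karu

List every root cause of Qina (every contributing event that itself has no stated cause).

Gato, Hoga, Zede

Tracing upstream from Qina: Qina ← Piho ← Karu ← Zede.
A separate upstream branch: Qina ← Piho ← Gato.
A separate upstream branch: Qina ← Hoga.
Each of those chain origins has no stated cause.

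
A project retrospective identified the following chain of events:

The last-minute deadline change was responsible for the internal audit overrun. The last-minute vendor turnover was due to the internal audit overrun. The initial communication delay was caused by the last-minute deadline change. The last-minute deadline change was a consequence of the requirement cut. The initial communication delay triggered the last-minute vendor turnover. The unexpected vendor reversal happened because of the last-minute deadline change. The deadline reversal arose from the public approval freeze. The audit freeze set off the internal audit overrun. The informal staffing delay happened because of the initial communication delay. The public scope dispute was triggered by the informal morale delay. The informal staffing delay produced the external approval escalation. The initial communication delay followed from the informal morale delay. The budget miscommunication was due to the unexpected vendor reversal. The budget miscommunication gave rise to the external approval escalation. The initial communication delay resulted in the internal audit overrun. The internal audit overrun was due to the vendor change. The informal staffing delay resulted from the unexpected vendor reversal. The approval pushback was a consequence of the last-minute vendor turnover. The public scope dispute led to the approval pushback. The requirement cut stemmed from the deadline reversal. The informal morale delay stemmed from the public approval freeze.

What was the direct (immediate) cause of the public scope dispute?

the informal morale delay

Upstream contributors include the public approval freeze, but only the informal morale delay feeds directly into the public scope dispute.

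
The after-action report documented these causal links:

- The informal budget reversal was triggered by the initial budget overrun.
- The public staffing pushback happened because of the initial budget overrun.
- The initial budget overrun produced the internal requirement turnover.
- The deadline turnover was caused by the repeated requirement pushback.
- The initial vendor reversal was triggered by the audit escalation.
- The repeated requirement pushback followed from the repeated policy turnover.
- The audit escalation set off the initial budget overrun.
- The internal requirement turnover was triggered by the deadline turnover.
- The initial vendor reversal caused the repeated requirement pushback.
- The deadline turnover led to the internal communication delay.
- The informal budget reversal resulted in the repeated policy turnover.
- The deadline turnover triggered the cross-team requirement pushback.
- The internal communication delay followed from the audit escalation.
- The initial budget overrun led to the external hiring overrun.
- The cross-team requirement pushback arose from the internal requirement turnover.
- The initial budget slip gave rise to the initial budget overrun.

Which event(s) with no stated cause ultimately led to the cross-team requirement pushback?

the audit escalation, the initial budget slip

Tracing upstream from the cross-team requirement pushback: the cross-team requirement pushback ← the internal requirement turnover ← the initial budget overrun ← the audit escalation.
A separate upstream branch: the cross-team requirement pushback ← the internal requirement turnover ← the initial budget overrun ← the initial budget slip.
Each of those chain origins has no stated cause.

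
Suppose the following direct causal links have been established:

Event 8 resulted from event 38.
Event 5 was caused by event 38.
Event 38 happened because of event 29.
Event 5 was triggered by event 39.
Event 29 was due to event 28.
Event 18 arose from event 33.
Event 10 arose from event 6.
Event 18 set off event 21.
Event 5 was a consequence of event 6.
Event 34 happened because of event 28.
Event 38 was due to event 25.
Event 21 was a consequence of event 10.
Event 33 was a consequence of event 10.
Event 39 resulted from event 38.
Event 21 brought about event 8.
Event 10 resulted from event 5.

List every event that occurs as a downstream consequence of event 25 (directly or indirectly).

Direct effects: event 38.
2 steps out: event 39, event 5, event 8.
3 steps out: event 10.
4 steps out: event 33, event 21.
5 steps out: event 18.
Not reachable from it: event 28, event 6, event 29, event 34.

event 10, event 18, event 21, event 33, event 38, event 39, event 5, event 8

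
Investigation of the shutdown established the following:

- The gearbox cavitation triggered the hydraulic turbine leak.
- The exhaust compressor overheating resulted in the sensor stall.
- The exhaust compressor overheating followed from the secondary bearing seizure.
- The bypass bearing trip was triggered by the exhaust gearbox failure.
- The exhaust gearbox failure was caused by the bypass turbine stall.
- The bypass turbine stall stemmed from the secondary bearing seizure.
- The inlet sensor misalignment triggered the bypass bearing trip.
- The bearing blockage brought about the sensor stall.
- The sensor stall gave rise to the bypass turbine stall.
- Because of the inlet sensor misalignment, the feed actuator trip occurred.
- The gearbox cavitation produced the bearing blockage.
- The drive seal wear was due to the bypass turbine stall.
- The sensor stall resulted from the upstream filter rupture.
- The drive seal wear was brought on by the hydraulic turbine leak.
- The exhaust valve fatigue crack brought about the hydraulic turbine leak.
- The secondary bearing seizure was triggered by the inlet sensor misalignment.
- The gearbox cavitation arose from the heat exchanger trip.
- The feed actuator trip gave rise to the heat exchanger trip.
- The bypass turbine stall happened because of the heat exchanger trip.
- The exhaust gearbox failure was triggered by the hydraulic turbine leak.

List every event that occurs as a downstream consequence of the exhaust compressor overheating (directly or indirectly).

Direct effects: the sensor stall.
2 steps out: the bypass turbine stall.
3 steps out: the exhaust gearbox failure, the drive seal wear.
4 steps out: the bypass bearing trip.
Not reachable from it: the inlet sensor misalignment, the secondary bearing seizure, the feed actuator trip, the heat exchanger trip, the gearbox cavitation, the upstream filter rupture, the exhaust valve fatigue crack, the bearing blockage, the hydraulic turbine leak.

the bypass bearing trip, the bypass turbine stall, the drive seal wear, the exhaust gearbox failure, the sensor stall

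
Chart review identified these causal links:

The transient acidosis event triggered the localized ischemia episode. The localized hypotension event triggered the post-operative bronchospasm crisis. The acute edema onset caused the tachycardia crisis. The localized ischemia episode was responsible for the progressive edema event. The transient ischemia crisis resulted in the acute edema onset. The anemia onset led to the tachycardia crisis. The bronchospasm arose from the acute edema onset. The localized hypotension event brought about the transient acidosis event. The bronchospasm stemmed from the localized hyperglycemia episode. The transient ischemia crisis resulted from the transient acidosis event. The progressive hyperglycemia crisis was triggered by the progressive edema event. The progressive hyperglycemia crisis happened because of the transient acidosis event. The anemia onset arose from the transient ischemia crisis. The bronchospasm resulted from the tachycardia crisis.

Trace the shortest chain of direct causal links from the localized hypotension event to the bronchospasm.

the localized hypotension event → the transient acidosis event → the transient ischemia crisis → the acute edema onset → the bronchospasm

the localized hypotension event → the transient acidosis event
the transient acidosis event → the transient ischemia crisis
the transient ischemia crisis → the acute edema onset
the acute edema onset → the bronchospasm
Length: 4 steps.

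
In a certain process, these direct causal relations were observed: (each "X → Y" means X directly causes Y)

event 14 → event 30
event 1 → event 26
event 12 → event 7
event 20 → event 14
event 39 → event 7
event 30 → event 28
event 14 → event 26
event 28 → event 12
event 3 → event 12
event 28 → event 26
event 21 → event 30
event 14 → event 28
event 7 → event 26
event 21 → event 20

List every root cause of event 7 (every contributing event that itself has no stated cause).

event 21, event 3, event 39

Tracing upstream from event 7: event 7 ← event 12 ← event 28 ← event 30 ← event 21.
A separate upstream branch: event 7 ← event 12 ← event 3.
A separate upstream branch: event 7 ← event 39.
Each of those chain origins has no stated cause.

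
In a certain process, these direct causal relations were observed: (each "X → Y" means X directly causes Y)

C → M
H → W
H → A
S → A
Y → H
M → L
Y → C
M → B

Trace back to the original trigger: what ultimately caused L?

Y

Tracing upstream from L: L ← M ← C ← Y.
Y has no stated cause, so it is the root.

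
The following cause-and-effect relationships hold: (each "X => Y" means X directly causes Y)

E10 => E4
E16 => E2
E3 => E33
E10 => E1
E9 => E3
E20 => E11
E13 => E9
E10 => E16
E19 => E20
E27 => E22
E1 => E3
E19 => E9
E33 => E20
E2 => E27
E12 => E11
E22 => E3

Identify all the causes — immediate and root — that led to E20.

Immediate causes of E20: E19, E33.
Further upstream: E13, E10, E16, E2, E27, E9, E22, E1, E3.

E1, E10, E13, E16, E19, E2, E22, E27, E3, E33, E9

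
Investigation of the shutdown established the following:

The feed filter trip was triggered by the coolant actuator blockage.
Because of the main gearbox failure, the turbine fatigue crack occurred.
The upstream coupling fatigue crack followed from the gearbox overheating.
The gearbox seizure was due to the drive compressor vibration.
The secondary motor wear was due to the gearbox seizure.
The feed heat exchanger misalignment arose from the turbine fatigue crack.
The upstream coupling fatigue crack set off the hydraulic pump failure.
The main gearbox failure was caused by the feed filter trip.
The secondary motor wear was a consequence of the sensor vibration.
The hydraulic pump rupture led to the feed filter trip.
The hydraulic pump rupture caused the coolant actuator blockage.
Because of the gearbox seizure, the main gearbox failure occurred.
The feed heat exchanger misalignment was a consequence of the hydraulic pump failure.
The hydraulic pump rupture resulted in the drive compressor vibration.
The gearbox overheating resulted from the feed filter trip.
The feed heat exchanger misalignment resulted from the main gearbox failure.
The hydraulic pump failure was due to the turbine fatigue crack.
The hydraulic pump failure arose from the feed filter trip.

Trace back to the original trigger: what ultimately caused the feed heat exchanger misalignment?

the hydraulic pump rupture

Tracing upstream from the feed heat exchanger misalignment: the feed heat exchanger misalignment ← the main gearbox failure ← the feed filter trip ← the hydraulic pump rupture.
The hydraulic pump rupture has no stated cause, so it is the root.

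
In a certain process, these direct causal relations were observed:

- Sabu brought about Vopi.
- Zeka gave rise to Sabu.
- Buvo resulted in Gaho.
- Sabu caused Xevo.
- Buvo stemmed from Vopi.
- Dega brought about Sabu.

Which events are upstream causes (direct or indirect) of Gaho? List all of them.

Buvo, Dega, Sabu, Vopi, Zeka

Immediate cause of Gaho: Buvo.
Further upstream: Zeka, Sabu, Vopi, Dega.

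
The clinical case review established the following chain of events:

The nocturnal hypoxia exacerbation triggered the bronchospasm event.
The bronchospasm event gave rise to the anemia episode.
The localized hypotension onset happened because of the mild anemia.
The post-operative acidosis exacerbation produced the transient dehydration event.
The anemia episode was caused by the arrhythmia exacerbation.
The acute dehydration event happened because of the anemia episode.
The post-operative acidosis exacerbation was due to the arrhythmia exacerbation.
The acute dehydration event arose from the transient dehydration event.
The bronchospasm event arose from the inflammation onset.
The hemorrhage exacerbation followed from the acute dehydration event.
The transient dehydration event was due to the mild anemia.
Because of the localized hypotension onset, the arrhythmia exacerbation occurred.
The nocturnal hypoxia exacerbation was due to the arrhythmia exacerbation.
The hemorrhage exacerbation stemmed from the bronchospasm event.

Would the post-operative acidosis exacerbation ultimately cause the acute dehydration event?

Yes

There is a causal chain: the post-operative acidosis exacerbation → the transient dehydration event → the acute dehydration event.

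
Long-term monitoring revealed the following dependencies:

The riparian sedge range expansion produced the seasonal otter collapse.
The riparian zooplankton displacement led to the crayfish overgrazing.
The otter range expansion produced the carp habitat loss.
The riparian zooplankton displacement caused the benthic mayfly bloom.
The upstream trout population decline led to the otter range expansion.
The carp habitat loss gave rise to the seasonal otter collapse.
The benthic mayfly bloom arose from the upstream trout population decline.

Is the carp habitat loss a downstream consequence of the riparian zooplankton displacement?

No

The riparian zooplankton displacement leads to the crayfish overgrazing, the benthic mayfly bloom; the carp habitat loss is not among them.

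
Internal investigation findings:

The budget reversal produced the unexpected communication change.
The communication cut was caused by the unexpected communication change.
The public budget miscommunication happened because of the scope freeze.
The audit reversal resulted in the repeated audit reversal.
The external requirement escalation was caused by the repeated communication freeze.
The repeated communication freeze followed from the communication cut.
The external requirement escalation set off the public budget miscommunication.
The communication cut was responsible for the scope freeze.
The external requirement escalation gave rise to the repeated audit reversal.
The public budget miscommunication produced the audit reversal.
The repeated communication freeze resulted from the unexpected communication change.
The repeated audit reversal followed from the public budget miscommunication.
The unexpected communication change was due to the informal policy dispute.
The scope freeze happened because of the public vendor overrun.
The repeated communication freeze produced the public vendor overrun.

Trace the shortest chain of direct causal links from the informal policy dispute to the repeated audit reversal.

the informal policy dispute → the unexpected communication change → the repeated communication freeze → the external requirement escalation → the repeated audit reversal

the informal policy dispute → the unexpected communication change
the unexpected communication change → the repeated communication freeze
the repeated communication freeze → the external requirement escalation
the external requirement escalation → the repeated audit reversal
Length: 4 steps.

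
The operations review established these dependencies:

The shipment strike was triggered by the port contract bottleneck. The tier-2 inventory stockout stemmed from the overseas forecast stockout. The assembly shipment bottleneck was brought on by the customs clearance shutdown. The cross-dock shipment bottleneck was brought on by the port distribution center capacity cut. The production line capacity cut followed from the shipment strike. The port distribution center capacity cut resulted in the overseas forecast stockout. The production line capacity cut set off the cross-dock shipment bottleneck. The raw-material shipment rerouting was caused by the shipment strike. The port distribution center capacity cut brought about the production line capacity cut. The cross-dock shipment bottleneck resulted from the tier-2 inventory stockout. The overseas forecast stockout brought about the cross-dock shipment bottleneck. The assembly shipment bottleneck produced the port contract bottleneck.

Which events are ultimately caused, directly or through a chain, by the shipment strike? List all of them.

Direct effects: the raw-material shipment rerouting, the production line capacity cut.
2 steps out: the cross-dock shipment bottleneck.
Not reachable from it: the customs clearance shutdown, the assembly shipment bottleneck, the port contract bottleneck, the port distribution center capacity cut, the overseas forecast stockout, the tier-2 inventory stockout.

the cross-dock shipment bottleneck, the production line capacity cut, the raw-material shipment rerouting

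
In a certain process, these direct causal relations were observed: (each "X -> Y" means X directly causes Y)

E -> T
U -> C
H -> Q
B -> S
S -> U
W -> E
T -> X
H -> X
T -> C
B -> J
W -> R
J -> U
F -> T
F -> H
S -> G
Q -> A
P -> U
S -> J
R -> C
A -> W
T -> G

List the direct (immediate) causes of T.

E, F

Upstream contributors include H, Q, A, W, but only E, F feed directly into T.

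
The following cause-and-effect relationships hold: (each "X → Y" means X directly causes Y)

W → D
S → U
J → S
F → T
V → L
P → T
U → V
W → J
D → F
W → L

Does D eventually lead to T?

Yes

There is a causal chain: D → F → T.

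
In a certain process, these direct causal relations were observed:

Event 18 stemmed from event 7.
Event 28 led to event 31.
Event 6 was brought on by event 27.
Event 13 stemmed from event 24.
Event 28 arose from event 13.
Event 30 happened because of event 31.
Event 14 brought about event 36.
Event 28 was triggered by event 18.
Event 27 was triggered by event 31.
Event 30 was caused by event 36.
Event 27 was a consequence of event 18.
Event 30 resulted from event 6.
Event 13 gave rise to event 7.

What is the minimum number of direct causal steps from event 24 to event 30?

Shortest chain: event 24 → event 13 → event 28 → event 31 → event 30.

4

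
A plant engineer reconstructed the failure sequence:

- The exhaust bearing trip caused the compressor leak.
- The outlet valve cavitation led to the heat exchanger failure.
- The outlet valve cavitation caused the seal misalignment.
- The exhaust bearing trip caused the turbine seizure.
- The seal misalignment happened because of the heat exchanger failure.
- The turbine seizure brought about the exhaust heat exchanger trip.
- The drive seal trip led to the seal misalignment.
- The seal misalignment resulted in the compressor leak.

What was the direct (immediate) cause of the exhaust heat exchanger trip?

Upstream contributors include the exhaust bearing trip, but only the turbine seizure feeds directly into the exhaust heat exchanger trip.

the turbine seizure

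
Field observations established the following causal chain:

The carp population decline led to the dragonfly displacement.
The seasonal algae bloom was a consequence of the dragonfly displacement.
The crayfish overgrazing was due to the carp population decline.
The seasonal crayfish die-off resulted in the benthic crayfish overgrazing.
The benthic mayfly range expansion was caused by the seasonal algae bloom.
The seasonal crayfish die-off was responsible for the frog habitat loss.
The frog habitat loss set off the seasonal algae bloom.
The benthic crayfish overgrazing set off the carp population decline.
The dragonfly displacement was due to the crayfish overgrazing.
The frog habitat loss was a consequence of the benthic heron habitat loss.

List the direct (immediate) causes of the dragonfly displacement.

Upstream contributors include the seasonal crayfish die-off, the benthic crayfish overgrazing, but only the carp population decline, the crayfish overgrazing feed directly into the dragonfly displacement.

the carp population decline, the crayfish overgrazing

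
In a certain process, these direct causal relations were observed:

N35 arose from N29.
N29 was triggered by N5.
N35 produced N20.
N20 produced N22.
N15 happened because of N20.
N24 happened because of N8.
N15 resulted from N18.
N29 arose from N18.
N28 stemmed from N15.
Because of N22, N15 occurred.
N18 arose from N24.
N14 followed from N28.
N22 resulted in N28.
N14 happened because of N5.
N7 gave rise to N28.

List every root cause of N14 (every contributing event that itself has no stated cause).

Tracing upstream from N14: N14 ← N28 ← N15 ← N18 ← N24 ← N8.
A separate upstream branch: N14 ← N5.
A separate upstream branch: N14 ← N28 ← N7.
Each of those chain origins has no stated cause.

N5, N7, N8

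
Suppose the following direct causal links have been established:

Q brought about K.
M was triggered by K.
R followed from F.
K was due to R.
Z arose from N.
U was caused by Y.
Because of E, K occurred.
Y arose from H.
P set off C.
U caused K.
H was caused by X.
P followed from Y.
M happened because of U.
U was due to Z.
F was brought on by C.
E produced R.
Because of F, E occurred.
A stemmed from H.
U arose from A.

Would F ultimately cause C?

F leads to E, R, K, M; C is not among them.

No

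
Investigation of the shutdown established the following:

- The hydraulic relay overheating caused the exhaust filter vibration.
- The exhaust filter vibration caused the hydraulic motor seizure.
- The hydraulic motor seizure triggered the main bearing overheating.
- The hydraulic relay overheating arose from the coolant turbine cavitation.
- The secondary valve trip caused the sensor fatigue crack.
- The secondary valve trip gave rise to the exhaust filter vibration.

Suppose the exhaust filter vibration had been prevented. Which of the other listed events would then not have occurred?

Downstream of the exhaust filter vibration: the hydraulic motor seizure, the main bearing overheating.

the hydraulic motor seizure, the main bearing overheating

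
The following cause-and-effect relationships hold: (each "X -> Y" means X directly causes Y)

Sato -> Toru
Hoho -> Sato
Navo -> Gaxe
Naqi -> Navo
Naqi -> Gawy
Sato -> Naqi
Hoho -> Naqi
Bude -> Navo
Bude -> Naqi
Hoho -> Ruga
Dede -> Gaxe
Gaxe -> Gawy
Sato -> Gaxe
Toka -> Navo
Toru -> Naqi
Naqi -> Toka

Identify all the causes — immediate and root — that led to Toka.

Immediate cause of Toka: Naqi.
Further upstream: Hoho, Sato, Toru, Bude.

Bude, Hoho, Naqi, Sato, Toru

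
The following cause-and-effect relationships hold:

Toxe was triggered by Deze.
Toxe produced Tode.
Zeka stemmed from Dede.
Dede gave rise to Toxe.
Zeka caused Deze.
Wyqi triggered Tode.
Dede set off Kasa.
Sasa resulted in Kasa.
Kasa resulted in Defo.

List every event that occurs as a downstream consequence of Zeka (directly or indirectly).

Direct effects: Deze.
2 steps out: Toxe.
3 steps out: Tode.
Not reachable from it: Wyqi, Dede, Sasa, Kasa, Defo.

Deze, Tode, Toxe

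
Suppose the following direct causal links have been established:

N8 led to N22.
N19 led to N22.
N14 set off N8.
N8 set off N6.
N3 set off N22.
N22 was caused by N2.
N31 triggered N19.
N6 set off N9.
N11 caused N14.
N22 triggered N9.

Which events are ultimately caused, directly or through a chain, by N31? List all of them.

Direct effects: N19.
2 steps out: N22.
3 steps out: N9.
Not reachable from it: N2, N11, N14, N3, N8, N6.

N19, N22, N9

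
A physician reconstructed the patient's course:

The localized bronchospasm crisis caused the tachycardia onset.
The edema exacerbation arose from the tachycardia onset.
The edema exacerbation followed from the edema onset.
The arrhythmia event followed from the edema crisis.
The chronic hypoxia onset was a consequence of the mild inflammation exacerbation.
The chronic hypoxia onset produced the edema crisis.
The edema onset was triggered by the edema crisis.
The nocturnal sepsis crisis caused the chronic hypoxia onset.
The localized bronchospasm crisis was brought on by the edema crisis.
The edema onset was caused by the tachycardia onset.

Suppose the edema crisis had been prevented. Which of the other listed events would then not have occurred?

Downstream of the edema crisis: the localized bronchospasm crisis, the tachycardia onset, the arrhythmia event, the edema onset, the edema exacerbation.

the arrhythmia event, the edema exacerbation, the edema onset, the localized bronchospasm crisis, the tachycardia onset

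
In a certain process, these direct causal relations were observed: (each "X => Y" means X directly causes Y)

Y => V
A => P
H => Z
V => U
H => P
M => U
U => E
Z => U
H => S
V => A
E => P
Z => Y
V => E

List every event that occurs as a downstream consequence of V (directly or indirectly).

A, E, P, U

Direct effects: U, A, E.
2 steps out: P.
Not reachable from it: H, S, Z, Y, M.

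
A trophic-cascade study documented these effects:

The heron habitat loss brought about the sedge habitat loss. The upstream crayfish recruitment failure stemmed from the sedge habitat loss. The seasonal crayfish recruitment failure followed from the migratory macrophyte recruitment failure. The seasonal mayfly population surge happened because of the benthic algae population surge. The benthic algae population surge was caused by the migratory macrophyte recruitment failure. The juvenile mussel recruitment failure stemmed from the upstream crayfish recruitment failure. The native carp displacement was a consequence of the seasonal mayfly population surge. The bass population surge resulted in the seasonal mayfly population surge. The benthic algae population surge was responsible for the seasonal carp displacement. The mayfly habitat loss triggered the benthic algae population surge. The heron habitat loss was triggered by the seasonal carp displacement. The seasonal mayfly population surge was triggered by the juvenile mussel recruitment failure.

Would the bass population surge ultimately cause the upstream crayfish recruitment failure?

No

The bass population surge leads to the seasonal mayfly population surge, the native carp displacement; the upstream crayfish recruitment failure is not among them.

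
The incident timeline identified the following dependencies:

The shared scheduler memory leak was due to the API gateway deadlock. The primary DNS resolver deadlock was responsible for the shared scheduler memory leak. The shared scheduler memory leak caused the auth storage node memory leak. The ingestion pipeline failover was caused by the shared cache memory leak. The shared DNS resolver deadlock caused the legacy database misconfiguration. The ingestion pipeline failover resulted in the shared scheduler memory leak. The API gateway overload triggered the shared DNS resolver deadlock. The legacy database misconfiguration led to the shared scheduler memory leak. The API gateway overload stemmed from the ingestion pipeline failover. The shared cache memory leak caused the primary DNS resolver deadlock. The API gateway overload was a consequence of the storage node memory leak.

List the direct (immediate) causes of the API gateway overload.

Upstream contributors include the shared cache memory leak, but only the ingestion pipeline failover, the storage node memory leak feed directly into the API gateway overload.

the ingestion pipeline failover, the storage node memory leak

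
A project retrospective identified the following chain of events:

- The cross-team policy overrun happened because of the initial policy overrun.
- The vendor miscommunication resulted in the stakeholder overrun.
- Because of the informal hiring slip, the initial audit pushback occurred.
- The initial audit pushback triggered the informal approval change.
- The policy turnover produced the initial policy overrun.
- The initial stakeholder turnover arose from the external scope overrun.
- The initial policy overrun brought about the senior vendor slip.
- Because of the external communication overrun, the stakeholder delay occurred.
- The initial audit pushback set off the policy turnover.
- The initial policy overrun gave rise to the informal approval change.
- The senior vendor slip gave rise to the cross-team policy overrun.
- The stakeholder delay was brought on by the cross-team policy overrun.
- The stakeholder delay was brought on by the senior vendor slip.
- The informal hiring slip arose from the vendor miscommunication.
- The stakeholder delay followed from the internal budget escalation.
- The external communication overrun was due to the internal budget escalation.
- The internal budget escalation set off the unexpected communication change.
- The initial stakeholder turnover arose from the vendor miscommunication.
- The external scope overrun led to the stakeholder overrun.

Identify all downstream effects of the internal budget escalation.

the external communication overrun, the stakeholder delay, the unexpected communication change

Direct effects: the unexpected communication change, the external communication overrun, the stakeholder delay.
Not reachable from it: the external scope overrun, the vendor miscommunication, the initial stakeholder turnover, the informal hiring slip, the initial audit pushback, the stakeholder overrun, the policy turnover, the initial policy overrun, the informal approval change, the senior vendor slip, the cross-team policy overrun.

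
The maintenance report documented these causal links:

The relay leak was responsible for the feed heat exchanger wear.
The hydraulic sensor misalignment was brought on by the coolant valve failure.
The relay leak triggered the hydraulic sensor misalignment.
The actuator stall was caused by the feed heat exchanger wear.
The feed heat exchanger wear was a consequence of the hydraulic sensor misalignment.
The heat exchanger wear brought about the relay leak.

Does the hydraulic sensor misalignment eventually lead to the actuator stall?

There is a causal chain: the hydraulic sensor misalignment → the feed heat exchanger wear → the actuator stall.

Yes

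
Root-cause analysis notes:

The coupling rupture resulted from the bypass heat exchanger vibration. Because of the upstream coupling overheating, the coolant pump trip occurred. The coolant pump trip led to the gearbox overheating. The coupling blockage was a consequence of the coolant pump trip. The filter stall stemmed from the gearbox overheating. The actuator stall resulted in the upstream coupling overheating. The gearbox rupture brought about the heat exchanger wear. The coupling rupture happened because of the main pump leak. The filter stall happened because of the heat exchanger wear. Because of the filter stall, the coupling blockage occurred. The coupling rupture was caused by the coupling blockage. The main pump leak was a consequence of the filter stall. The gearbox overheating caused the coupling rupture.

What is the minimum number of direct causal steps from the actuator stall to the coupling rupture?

4

Shortest chain: the actuator stall → the upstream coupling overheating → the coolant pump trip → the gearbox overheating → the coupling rupture.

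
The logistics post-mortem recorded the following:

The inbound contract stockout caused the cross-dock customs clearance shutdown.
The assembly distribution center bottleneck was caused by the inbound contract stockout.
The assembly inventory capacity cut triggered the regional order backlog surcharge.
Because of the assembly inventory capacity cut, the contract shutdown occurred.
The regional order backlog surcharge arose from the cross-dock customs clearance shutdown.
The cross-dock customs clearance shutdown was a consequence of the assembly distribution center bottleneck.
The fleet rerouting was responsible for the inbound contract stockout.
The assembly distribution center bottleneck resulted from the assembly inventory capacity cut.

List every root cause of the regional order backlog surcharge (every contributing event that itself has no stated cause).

the assembly inventory capacity cut, the fleet rerouting

Tracing upstream from the regional order backlog surcharge: the regional order backlog surcharge ← the assembly inventory capacity cut.
A separate upstream branch: the regional order backlog surcharge ← the cross-dock customs clearance shutdown ← the inbound contract stockout ← the fleet rerouting.
Each of those chain origins has no stated cause.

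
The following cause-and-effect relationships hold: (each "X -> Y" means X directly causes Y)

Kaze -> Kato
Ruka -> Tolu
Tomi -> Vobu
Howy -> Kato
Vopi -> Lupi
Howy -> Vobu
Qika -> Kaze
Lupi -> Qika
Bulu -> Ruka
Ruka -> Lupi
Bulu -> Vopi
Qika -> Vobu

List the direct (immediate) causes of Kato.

Howy, Kaze

Upstream contributors include Bulu, Vopi, Ruka, Lupi, Qika, but only Howy, Kaze feed directly into Kato.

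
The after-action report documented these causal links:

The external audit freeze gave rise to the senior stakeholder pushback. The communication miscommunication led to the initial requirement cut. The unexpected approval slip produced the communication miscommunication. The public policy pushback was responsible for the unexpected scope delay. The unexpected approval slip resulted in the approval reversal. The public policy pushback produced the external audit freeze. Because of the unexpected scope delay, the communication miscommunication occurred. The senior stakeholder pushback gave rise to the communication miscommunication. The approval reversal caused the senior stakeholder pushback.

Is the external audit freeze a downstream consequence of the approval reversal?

No

The approval reversal leads to the senior stakeholder pushback, the communication miscommunication, the initial requirement cut; the external audit freeze is not among them.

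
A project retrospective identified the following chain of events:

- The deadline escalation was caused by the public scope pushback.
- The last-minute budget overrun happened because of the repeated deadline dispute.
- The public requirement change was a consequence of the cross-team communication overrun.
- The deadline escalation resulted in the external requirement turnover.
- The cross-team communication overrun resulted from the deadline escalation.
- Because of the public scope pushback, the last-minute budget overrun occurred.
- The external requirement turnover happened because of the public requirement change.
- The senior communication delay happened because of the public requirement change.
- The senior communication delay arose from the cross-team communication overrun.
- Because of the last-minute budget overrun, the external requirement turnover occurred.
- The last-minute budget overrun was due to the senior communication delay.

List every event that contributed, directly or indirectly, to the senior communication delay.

the cross-team communication overrun, the deadline escalation, the public requirement change, the public scope pushback

Immediate causes of the senior communication delay: the cross-team communication overrun, the public requirement change.
Further upstream: the public scope pushback, the deadline escalation.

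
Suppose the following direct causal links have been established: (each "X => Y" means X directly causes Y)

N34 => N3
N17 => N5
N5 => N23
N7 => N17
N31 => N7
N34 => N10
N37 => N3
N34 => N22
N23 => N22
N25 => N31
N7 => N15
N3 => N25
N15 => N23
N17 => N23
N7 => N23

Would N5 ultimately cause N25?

N5 leads to N23, N22; N25 is not among them.

No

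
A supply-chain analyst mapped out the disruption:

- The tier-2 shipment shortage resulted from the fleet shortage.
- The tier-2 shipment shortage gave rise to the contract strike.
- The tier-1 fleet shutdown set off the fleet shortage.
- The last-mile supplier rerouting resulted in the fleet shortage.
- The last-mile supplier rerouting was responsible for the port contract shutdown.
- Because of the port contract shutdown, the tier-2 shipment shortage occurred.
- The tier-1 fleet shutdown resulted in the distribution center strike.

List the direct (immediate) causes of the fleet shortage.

the last-mile supplier rerouting, the tier-1 fleet shutdown → the fleet shortage with nothing further upstream stated.

the last-mile supplier rerouting, the tier-1 fleet shutdown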